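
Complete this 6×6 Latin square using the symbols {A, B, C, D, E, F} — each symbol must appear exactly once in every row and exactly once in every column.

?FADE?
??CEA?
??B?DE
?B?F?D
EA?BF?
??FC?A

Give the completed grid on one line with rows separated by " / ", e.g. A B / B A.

C F A D E B / B D C E A F / F C B A D E / A B E F C D / E A D B F C / D E F C B A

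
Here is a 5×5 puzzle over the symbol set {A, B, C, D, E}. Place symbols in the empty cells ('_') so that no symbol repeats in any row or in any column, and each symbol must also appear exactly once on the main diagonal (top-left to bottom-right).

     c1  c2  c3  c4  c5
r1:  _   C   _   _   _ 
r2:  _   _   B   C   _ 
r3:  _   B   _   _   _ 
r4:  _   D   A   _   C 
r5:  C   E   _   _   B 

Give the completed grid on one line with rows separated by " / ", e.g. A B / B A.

At row 2, column 2: row 2 has {B,C}; column 2 has {B,C,D,E}; the diagonal has {B}; that leaves A.
At row 4, column 4: row 4 has {A,C,D}; column 4 has {C}; the diagonal has {A,B}; that leaves E.
At row 5, column 3: row 5 has {B,C,E}; column 3 has {A,B}; that leaves D.
At row 5, column 4: row 5 has {B,C,D,E}; column 4 has {C,E}; that leaves A.
At row 1, column 1: row 1 has {C}; column 1 has {C}; the diagonal has {A,B,E}; that leaves D.
At row 1, column 3: row 1 has {C,D}; column 3 has {A,B,D}; that leaves E.
At row 1, column 4: row 1 has {C,D,E}; column 4 has {A,C,E}; that leaves B.
At row 1, column 5: row 1 has {B,C,D,E}; column 5 has {B,C}; that leaves A.
At row 2, column 1: row 2 has {A,B,C}; column 1 has {C,D}; that leaves E.
At row 2, column 5: row 2 has {A,B,C,E}; column 5 has {A,B,C}; that leaves D.
At row 3, column 1: row 3 has {B}; column 1 has {C,D,E}; that leaves A.
At row 3, column 3: row 3 has {A,B}; column 3 has {A,B,D,E}; the diagonal has {A,B,D,E}; that leaves C.
At row 3, column 4: row 3 has {A,B,C}; column 4 has {A,B,C,E}; that leaves D.
At row 3, column 5: row 3 has {A,B,C,D}; column 5 has {A,B,C,D}; that leaves E.
At row 4, column 1: row 4 has {A,C,D,E}; column 1 has {A,C,D,E}; that leaves B.

D C E B A / E A B C D / A B C D E / B D A E C / C E D A B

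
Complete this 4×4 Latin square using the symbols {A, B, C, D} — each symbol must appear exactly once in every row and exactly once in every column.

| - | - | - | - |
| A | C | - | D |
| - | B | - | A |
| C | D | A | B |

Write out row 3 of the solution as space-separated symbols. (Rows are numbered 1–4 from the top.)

(r1,c2) = A
(r1,c4) = C
(r2,c3) = B
(r3,c1) = D
(r3,c3) = C

D B C A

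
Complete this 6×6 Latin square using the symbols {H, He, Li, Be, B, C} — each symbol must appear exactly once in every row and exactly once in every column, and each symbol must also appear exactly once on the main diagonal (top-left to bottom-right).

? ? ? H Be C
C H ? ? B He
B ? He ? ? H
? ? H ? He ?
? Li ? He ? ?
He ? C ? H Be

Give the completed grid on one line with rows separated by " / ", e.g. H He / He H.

Li He B H Be C / C H Li Be B He / B Be He C Li H / Be C H B He Li / H Li Be He C B / He B C Li H Be

(r1,c1) = Li
(r1,c3) = B
(r4,c1) = Be
(r5,c1) = H
(r5,c3) = Be
(r5,c5) = C
(r5,c6) = B
(r6,c2) = B
(r6,c4) = Li
(r1,c2) = He
(r2,c3) = Li
(r2,c4) = Be
(r3,c4) = C
(r3,c5) = Li
(r4,c2) = C
(r4,c4) = B
(r4,c6) = Li
(r3,c2) = Be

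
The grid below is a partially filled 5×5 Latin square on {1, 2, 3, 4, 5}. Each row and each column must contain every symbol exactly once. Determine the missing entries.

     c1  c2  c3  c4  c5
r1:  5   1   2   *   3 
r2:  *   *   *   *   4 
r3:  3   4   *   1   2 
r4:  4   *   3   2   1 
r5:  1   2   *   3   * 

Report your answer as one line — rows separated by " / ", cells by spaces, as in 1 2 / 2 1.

(r1,c4) = 4
(r2,c1) = 2
(r2,c4) = 5
(r3,c3) = 5
(r4,c2) = 5
(r5,c3) = 4
(r5,c5) = 5
(r2,c2) = 3
(r2,c3) = 1

5 1 2 4 3 / 2 3 1 5 4 / 3 4 5 1 2 / 4 5 3 2 1 / 1 2 4 3 5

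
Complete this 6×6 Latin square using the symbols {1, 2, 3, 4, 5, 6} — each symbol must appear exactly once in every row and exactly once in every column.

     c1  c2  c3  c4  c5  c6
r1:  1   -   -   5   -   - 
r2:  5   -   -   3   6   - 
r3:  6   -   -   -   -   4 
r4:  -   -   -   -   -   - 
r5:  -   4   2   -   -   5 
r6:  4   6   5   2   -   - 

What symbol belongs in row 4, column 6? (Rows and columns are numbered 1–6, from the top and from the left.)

6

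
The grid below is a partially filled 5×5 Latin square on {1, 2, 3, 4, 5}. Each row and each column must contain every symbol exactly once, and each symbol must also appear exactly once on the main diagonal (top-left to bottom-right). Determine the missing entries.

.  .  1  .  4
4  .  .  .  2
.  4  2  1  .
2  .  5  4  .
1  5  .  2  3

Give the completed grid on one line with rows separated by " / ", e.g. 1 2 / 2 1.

5 2 1 3 4 / 4 1 3 5 2 / 3 4 2 1 5 / 2 3 5 4 1 / 1 5 4 2 3

(r1,c1) = 5
(r1,c4) = 3
(r2,c2) = 1
(r2,c3) = 3
(r2,c4) = 5
(r3,c1) = 3
(r3,c5) = 5
(r4,c2) = 3
(r4,c5) = 1
(r5,c3) = 4
(r1,c2) = 2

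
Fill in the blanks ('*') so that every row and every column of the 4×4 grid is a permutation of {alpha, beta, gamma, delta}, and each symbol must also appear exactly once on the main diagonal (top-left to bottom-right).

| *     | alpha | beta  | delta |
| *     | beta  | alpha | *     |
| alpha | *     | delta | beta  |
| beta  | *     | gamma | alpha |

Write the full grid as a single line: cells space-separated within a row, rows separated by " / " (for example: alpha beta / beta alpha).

gamma alpha beta delta / delta beta alpha gamma / alpha gamma delta beta / beta delta gamma alpha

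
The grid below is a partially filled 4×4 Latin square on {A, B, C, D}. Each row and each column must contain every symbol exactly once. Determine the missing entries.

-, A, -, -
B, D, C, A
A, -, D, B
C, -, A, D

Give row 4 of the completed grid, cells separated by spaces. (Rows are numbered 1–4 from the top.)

(r1,c1) = D
(r1,c3) = B
(r1,c4) = C
(r3,c2) = C
(r4,c2) = B

C B A D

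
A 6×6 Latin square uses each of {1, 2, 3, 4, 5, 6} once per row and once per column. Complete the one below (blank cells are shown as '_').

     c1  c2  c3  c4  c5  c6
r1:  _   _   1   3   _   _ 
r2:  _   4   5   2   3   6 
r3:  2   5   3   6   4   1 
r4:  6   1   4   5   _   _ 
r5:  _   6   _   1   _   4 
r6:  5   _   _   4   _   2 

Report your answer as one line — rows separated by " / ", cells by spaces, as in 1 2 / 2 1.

4 2 1 3 6 5 / 1 4 5 2 3 6 / 2 5 3 6 4 1 / 6 1 4 5 2 3 / 3 6 2 1 5 4 / 5 3 6 4 1 2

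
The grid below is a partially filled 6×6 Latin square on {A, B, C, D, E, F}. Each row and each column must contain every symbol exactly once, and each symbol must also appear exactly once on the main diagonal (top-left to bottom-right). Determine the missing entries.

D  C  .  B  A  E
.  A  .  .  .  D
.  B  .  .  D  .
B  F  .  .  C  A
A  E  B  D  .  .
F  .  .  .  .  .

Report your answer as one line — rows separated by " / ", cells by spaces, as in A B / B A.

D C F B A E / C A E F B D / E B C A D F / B F D E C A / A E B D F C / F D A C E B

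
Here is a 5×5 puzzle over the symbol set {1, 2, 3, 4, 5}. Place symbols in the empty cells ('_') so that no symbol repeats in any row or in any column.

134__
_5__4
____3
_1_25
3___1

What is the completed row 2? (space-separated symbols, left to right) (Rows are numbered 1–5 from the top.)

2 5 1 3 4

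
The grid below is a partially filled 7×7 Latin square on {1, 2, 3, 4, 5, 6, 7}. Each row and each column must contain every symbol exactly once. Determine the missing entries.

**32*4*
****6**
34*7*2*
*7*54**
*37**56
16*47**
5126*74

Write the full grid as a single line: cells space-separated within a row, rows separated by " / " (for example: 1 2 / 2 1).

6 5 3 2 1 4 7 / 7 2 4 3 6 1 5 / 3 4 6 7 5 2 1 / 2 7 1 5 4 6 3 / 4 3 7 1 2 5 6 / 1 6 5 4 7 3 2 / 5 1 2 6 3 7 4

(r1,c2) = 5
(r1,c5) = 1
(r1,c7) = 7
(r2,c2) = 2
(r3,c5) = 5
(r3,c7) = 1
(r5,c4) = 1
(r5,c5) = 2
(r6,c3) = 5
(r6,c6) = 3
(r6,c7) = 2
(r7,c5) = 3
(r1,c1) = 6
(r2,c4) = 3
(r2,c6) = 1
(r2,c7) = 5
(r3,c3) = 6
(r4,c1) = 2
(r4,c3) = 1
(r4,c6) = 6
(r4,c7) = 3
(r5,c1) = 4
(r2,c1) = 7
(r2,c3) = 4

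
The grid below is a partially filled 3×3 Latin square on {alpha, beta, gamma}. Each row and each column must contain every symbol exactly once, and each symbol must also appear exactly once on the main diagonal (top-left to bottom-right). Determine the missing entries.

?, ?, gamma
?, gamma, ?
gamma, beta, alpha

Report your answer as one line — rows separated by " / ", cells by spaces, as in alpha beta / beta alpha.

beta alpha gamma / alpha gamma beta / gamma beta alpha

row 1 has {gamma}; column 1 has {gamma}; the diagonal has {alpha,gamma} — only beta is left for (r1,c1).
row 1 has {beta,gamma}; column 2 has {beta,gamma} — only alpha is left for (r1,c2).
row 2 has {gamma}; column 1 has {beta,gamma} — only alpha is left for (r2,c1).
row 2 has {alpha,gamma}; column 3 has {alpha,gamma} — only beta is left for (r2,c3).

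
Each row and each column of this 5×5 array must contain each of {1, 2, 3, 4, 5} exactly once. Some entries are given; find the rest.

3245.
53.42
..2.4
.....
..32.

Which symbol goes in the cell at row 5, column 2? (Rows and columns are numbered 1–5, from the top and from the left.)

(r1,c5): row 1 has {2,3,4,5}; column 5 has {2,4}, so it must be 1.
(r2,c3): row 2 has {2,3,4,5}; column 3 has {2,3,4}, so it must be 1.
(r3,c1): row 3 has {2,4}; column 1 has {3,5}, so it must be 1.
(r3,c2): row 3 has {1,2,4}; column 2 has {2,3}, so it must be 5.
(r3,c4): row 3 has {1,2,4,5}; column 4 has {2,4,5}, so it must be 3.
(r4,c3): row 4 is empty so far; column 3 has {1,2,3,4}, so it must be 5.
(r4,c4): row 4 has {5}; column 4 has {2,3,4,5}, so it must be 1.
(r4,c5): row 4 has {1,5}; column 5 has {1,2,4}, so it must be 3.
(r5,c1): row 5 has {2,3}; column 1 has {1,3,5}, so it must be 4.
(r5,c2): row 5 has {2,3,4}; column 2 has {2,3,5}, so it must be 1.

1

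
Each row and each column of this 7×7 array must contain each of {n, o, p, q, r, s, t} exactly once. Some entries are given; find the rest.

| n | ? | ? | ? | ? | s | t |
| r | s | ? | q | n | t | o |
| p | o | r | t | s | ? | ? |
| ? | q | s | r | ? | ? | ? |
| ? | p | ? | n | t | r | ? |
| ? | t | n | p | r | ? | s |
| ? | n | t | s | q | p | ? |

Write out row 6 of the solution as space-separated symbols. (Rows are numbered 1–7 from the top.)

(r1,c2) = r
(r1,c4) = o
(r1,c5) = p
(r2,c3) = p
(r4,c5) = o
(r4,c6) = n
(r4,c7) = p
(r5,c7) = q
(r7,c1) = o
(r7,c7) = r
(r1,c3) = q
(r3,c6) = q
(r3,c7) = n
(r4,c1) = t
(r5,c1) = s
(r5,c3) = o
(r6,c1) = q
(r6,c6) = o

q t n p r o s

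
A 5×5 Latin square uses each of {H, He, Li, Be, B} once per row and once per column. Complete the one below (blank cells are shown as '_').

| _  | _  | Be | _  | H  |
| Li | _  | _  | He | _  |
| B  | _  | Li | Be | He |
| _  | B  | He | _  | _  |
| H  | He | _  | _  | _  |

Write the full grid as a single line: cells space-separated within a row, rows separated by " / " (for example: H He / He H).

(r1,c1): row 1 has {H,Be}; column 1 has {H,Li,B}, so it must be He.
(r1,c2): row 1 has {H,He,Be}; column 2 has {He,B}, so it must be Li.
(r1,c4): row 1 has {H,He,Li,Be}; column 4 has {He,Be}, so it must be B.
(r3,c2): row 3 has {He,Li,Be,B}; column 2 has {He,Li,B}, so it must be H.
(r4,c1): row 4 has {He,B}; column 1 has {H,He,Li,B}, so it must be Be.
(r4,c5): row 4 has {He,Be,B}; column 5 has {H,He}, so it must be Li.
(r5,c3): row 5 has {H,He}; column 3 has {He,Li,Be}, so it must be B.
(r5,c4): row 5 has {H,He,B}; column 4 has {He,Be,B}, so it must be Li.
(r5,c5): row 5 has {H,He,Li,B}; column 5 has {H,He,Li}, so it must be Be.
(r2,c2): row 2 has {He,Li}; column 2 has {H,He,Li,B}, so it must be Be.
(r2,c3): row 2 has {He,Li,Be}; column 3 has {He,Li,Be,B}, so it must be H.
(r2,c5): row 2 has {H,He,Li,Be}; column 5 has {H,He,Li,Be}, so it must be B.
(r4,c4): row 4 has {He,Li,Be,B}; column 4 has {He,Li,Be,B}, so it must be H.

He Li Be B H / Li Be H He B / B H Li Be He / Be B He H Li / H He B Li Be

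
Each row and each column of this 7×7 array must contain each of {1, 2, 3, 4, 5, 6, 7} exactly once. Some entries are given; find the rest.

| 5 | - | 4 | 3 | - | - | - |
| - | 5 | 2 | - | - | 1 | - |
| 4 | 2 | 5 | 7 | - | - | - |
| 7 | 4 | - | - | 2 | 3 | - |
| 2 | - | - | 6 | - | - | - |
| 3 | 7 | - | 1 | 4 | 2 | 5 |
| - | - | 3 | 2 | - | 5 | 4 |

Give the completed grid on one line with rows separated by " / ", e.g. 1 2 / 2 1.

At row 2, column 1: row 2 has {1,2,5}; column 1 has {2,3,4,5,7}; that leaves 6.
At row 2, column 4: row 2 has {1,2,5,6}; column 4 has {1,2,3,6,7}; that leaves 4.
At row 3, column 6: row 3 has {2,4,5,7}; column 6 has {1,2,3,5}; that leaves 6.
At row 4, column 4: row 4 has {2,3,4,7}; column 4 has {1,2,3,4,6,7}; that leaves 5.
At row 6, column 3: row 6 has {1,2,3,4,5,7}; column 3 has {2,3,4,5}; that leaves 6.
At row 7, column 1: row 7 has {2,3,4,5}; column 1 has {2,3,4,5,6,7}; that leaves 1.
At row 7, column 2: row 7 has {1,2,3,4,5}; column 2 has {2,4,5,7}; that leaves 6.
At row 7, column 5: row 7 has {1,2,3,4,5,6}; column 5 has {2,4}; that leaves 7.
At row 1, column 2: row 1 has {3,4,5}; column 2 has {2,4,5,6,7}; that leaves 1.
At row 1, column 5: row 1 has {1,3,4,5}; column 5 has {2,4,7}; that leaves 6.
At row 1, column 6: row 1 has {1,3,4,5,6}; column 6 has {1,2,3,5,6}; that leaves 7.
At row 1, column 7: row 1 has {1,3,4,5,6,7}; column 7 has {4,5}; that leaves 2.
At row 2, column 5: row 2 has {1,2,4,5,6}; column 5 has {2,4,6,7}; that leaves 3.
At row 2, column 7: row 2 has {1,2,3,4,5,6}; column 7 has {2,4,5}; that leaves 7.
At row 3, column 5: row 3 has {2,4,5,6,7}; column 5 has {2,3,4,6,7}; that leaves 1.
At row 3, column 7: row 3 has {1,2,4,5,6,7}; column 7 has {2,4,5,7}; that leaves 3.
At row 4, column 3: row 4 has {2,3,4,5,7}; column 3 has {2,3,4,5,6}; that leaves 1.
At row 4, column 7: row 4 has {1,2,3,4,5,7}; column 7 has {2,3,4,5,7}; that leaves 6.
At row 5, column 2: row 5 has {2,6}; column 2 has {1,2,4,5,6,7}; that leaves 3.
At row 5, column 3: row 5 has {2,3,6}; column 3 has {1,2,3,4,5,6}; that leaves 7.
At row 5, column 5: row 5 has {2,3,6,7}; column 5 has {1,2,3,4,6,7}; that leaves 5.
At row 5, column 6: row 5 has {2,3,5,6,7}; column 6 has {1,2,3,5,6,7}; that leaves 4.
At row 5, column 7: row 5 has {2,3,4,5,6,7}; column 7 has {2,3,4,5,6,7}; that leaves 1.

5 1 4 3 6 7 2 / 6 5 2 4 3 1 7 / 4 2 5 7 1 6 3 / 7 4 1 5 2 3 6 / 2 3 7 6 5 4 1 / 3 7 6 1 4 2 5 / 1 6 3 2 7 5 4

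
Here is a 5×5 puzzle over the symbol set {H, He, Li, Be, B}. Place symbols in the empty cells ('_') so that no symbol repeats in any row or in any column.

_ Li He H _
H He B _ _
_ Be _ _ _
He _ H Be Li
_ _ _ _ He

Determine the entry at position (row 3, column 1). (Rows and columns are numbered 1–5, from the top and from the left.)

B

(r2,c4) = Li
(r2,c5) = Be
(r3,c3) = Li
(r4,c2) = B
(r5,c2) = H
(r5,c3) = Be
(r5,c4) = B
(r1,c5) = B
(r3,c1) = B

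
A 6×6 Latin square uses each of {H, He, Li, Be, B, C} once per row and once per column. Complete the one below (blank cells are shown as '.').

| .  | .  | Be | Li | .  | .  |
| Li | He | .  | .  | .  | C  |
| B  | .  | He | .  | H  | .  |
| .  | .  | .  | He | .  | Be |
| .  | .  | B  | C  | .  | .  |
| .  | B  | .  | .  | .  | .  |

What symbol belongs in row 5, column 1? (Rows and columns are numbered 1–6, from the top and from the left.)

He

At row 2, column 3: row 2 has {He,Li,C}; column 3 has {He,Be,B}; that leaves H.
At row 3, column 4: row 3 has {H,He,B}; column 4 has {He,Li,C}; that leaves Be.
At row 3, column 6: row 3 has {H,He,Be,B}; column 6 has {Be,C}; that leaves Li.
At row 6, column 4: row 6 has {B}; column 4 has {He,Li,Be,C}; that leaves H.
At row 6, column 6: row 6 has {H,B}; column 6 has {Li,Be,C}; that leaves He.
At row 2, column 4: row 2 has {H,He,Li,C}; column 4 has {H,He,Li,Be,C}; that leaves B.
At row 2, column 5: row 2 has {H,He,Li,B,C}; column 5 has {H}; that leaves Be.
At row 3, column 2: row 3 has {H,He,Li,Be,B}; column 2 has {He,B}; that leaves C.
At row 5, column 6: row 5 has {B,C}; column 6 has {He,Li,Be,C}; that leaves H.
At row 1, column 2: row 1 has {Li,Be}; column 2 has {He,B,C}; that leaves H.
At row 1, column 6: row 1 has {H,Li,Be}; column 6 has {H,He,Li,Be,C}; that leaves B.
At row 4, column 2: row 4 has {He,Be}; column 2 has {H,He,B,C}; that leaves Li.
At row 4, column 3: row 4 has {He,Li,Be}; column 3 has {H,He,Be,B}; that leaves C.
At row 4, column 5: row 4 has {He,Li,Be,C}; column 5 has {H,Be}; that leaves B.
At row 5, column 2: row 5 has {H,B,C}; column 2 has {H,He,Li,B,C}; that leaves Be.
At row 6, column 3: row 6 has {H,He,B}; column 3 has {H,He,Be,B,C}; that leaves Li.
At row 6, column 5: row 6 has {H,He,Li,B}; column 5 has {H,Be,B}; that leaves C.
At row 1, column 5: row 1 has {H,Li,Be,B}; column 5 has {H,Be,B,C}; that leaves He.
At row 4, column 1: row 4 has {He,Li,Be,B,C}; column 1 has {Li,B}; that leaves H.
At row 5, column 1: row 5 has {H,Be,B,C}; column 1 has {H,Li,B}; that leaves He.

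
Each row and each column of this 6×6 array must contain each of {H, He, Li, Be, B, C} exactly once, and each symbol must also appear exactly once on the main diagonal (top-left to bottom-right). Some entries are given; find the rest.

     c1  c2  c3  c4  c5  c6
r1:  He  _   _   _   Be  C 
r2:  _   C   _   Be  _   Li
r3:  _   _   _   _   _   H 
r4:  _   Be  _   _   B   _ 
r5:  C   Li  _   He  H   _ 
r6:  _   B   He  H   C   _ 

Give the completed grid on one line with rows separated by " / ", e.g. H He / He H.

He H Li B Be C / B C H Be He Li / Be He B C Li H / H Be C Li B He / C Li Be He H B / Li B He H C Be

At row 1, column 2: row 1 has {He,Be,C}; column 2 has {Li,Be,B,C}; that leaves H.
At row 2, column 5: row 2 has {Li,Be,C}; column 5 has {H,Be,B,C}; that leaves He.
At row 3, column 2: row 3 has {H}; column 2 has {H,Li,Be,B,C}; that leaves He.
At row 3, column 5: row 3 has {H,He}; column 5 has {H,He,Be,B,C}; that leaves Li.
At row 4, column 4: row 4 has {Be,B}; column 4 has {H,He,Be}; the diagonal has {H,He,C}; that leaves Li.
At row 4, column 6: row 4 has {Li,Be,B}; column 6 has {H,Li,C}; that leaves He.
At row 6, column 6: row 6 has {H,He,B,C}; column 6 has {H,He,Li,C}; the diagonal has {H,He,Li,C}; that leaves Be.
At row 1, column 4: row 1 has {H,He,Be,C}; column 4 has {H,He,Li,Be}; that leaves B.
At row 3, column 3: row 3 has {H,He,Li}; column 3 has {He}; the diagonal has {H,He,Li,Be,C}; that leaves B.
At row 3, column 4: row 3 has {H,He,Li,B}; column 4 has {H,He,Li,Be,B}; that leaves C.
At row 4, column 1: row 4 has {He,Li,Be,B}; column 1 has {He,C}; that leaves H.
At row 4, column 3: row 4 has {H,He,Li,Be,B}; column 3 has {He,B}; that leaves C.
At row 5, column 3: row 5 has {H,He,Li,C}; column 3 has {He,B,C}; that leaves Be.
At row 5, column 6: row 5 has {H,He,Li,Be,C}; column 6 has {H,He,Li,Be,C}; that leaves B.
At row 6, column 1: row 6 has {H,He,Be,B,C}; column 1 has {H,He,C}; that leaves Li.
At row 1, column 3: row 1 has {H,He,Be,B,C}; column 3 has {He,Be,B,C}; that leaves Li.
At row 2, column 1: row 2 has {He,Li,Be,C}; column 1 has {H,He,Li,C}; that leaves B.
At row 2, column 3: row 2 has {He,Li,Be,B,C}; column 3 has {He,Li,Be,B,C}; that leaves H.
At row 3, column 1: row 3 has {H,He,Li,B,C}; column 1 has {H,He,Li,B,C}; that leaves Be.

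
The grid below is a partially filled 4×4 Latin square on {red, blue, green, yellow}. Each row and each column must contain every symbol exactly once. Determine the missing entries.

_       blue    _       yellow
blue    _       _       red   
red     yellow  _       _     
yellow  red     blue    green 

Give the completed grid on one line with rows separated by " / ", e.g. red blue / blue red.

At row 1, column 1: row 1 has {blue,yellow}; column 1 has {red,blue,yellow}; that leaves green.
At row 1, column 3: row 1 has {blue,green,yellow}; column 3 has {blue}; that leaves red.
At row 2, column 2: row 2 has {red,blue}; column 2 has {red,blue,yellow}; that leaves green.
At row 2, column 3: row 2 has {red,blue,green}; column 3 has {red,blue}; that leaves yellow.
At row 3, column 3: row 3 has {red,yellow}; column 3 has {red,blue,yellow}; that leaves green.
At row 3, column 4: row 3 has {red,green,yellow}; column 4 has {red,green,yellow}; that leaves blue.

green blue red yellow / blue green yellow red / red yellow green blue / yellow red blue green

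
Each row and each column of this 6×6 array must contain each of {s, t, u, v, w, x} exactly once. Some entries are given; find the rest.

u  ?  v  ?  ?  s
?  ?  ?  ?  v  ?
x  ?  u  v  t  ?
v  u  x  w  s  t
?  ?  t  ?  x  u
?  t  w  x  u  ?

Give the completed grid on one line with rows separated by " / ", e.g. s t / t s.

At row 1, column 4: row 1 has {s,u,v}; column 4 has {v,w,x}; that leaves t.
At row 1, column 5: row 1 has {s,t,u,v}; column 5 has {s,t,u,v,x}; that leaves w.
At row 2, column 3: row 2 has {v}; column 3 has {t,u,v,w,x}; that leaves s.
At row 2, column 4: row 2 has {s,v}; column 4 has {t,v,w,x}; that leaves u.
At row 3, column 6: row 3 has {t,u,v,x}; column 6 has {s,t,u}; that leaves w.
At row 5, column 4: row 5 has {t,u,x}; column 4 has {t,u,v,w,x}; that leaves s.
At row 6, column 1: row 6 has {t,u,w,x}; column 1 has {u,v,x}; that leaves s.
At row 6, column 6: row 6 has {s,t,u,w,x}; column 6 has {s,t,u,w}; that leaves v.
At row 1, column 2: row 1 has {s,t,u,v,w}; column 2 has {t,u}; that leaves x.
At row 2, column 2: row 2 has {s,u,v}; column 2 has {t,u,x}; that leaves w.
At row 2, column 6: row 2 has {s,u,v,w}; column 6 has {s,t,u,v,w}; that leaves x.
At row 3, column 2: row 3 has {t,u,v,w,x}; column 2 has {t,u,w,x}; that leaves s.
At row 5, column 1: row 5 has {s,t,u,x}; column 1 has {s,u,v,x}; that leaves w.
At row 5, column 2: row 5 has {s,t,u,w,x}; column 2 has {s,t,u,w,x}; that leaves v.
At row 2, column 1: row 2 has {s,u,v,w,x}; column 1 has {s,u,v,w,x}; that leaves t.

u x v t w s / t w s u v x / x s u v t w / v u x w s t / w v t s x u / s t w x u v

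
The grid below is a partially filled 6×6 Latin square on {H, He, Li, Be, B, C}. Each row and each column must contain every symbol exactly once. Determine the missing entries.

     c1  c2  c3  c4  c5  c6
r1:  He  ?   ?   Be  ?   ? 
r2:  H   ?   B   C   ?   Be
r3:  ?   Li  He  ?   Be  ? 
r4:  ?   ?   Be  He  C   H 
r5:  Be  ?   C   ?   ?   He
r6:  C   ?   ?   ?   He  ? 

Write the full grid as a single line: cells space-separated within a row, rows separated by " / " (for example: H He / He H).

(r2,c2) = He
(r2,c5) = Li
(r3,c1) = B
(r3,c4) = H
(r3,c6) = C
(r4,c1) = Li
(r4,c2) = B
(r5,c2) = H
(r5,c5) = B
(r6,c2) = Be
(r1,c2) = C
(r1,c5) = H
(r5,c4) = Li
(r6,c4) = B
(r6,c6) = Li
(r1,c3) = Li
(r1,c6) = B
(r6,c3) = H

He C Li Be H B / H He B C Li Be / B Li He H Be C / Li B Be He C H / Be H C Li B He / C Be H B He Li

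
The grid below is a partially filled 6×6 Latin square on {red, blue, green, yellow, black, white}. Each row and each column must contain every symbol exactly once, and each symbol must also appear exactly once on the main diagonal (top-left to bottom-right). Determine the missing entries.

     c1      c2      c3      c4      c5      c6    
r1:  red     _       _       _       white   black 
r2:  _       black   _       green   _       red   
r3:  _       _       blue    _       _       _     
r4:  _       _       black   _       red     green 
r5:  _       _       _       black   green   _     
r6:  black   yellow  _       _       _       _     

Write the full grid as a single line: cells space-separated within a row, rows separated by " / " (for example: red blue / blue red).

red green yellow blue white black / blue black white green yellow red / green red blue white black yellow / white blue black yellow red green / yellow white red black green blue / black yellow green red blue white

Cell (r6,c5): row 6 has {yellow,black}; column 5 has {red,green,white} → blue.
Cell (r6,c6): row 6 has {blue,yellow,black}; column 6 has {red,green,black}; the diagonal has {red,blue,green,black} → white.
Cell (r2,c5): row 2 has {red,green,black}; column 5 has {red,blue,green,white} → yellow.
Cell (r3,c5): row 3 has {blue}; column 5 has {red,blue,green,yellow,white} → black.
Cell (r3,c6): row 3 has {blue,black}; column 6 has {red,green,black,white} → yellow.
Cell (r4,c4): row 4 has {red,green,black}; column 4 has {green,black}; the diagonal has {red,blue,green,black,white} → yellow.
Cell (r5,c6): row 5 has {green,black}; column 6 has {red,green,yellow,black,white} → blue.
Cell (r6,c4): row 6 has {blue,yellow,black,white}; column 4 has {green,yellow,black} → red.
Cell (r1,c4): row 1 has {red,black,white}; column 4 has {red,green,yellow,black} → blue.
Cell (r2,c3): row 2 has {red,green,yellow,black}; column 3 has {blue,black} → white.
Cell (r3,c4): row 3 has {blue,yellow,black}; column 4 has {red,blue,green,yellow,black} → white.
Cell (r6,c3): row 6 has {red,blue,yellow,black,white}; column 3 has {blue,black,white} → green.
Cell (r1,c2): row 1 has {red,blue,black,white}; column 2 has {yellow,black} → green.
Cell (r1,c3): row 1 has {red,blue,green,black,white}; column 3 has {blue,green,black,white} → yellow.
Cell (r2,c1): row 2 has {red,green,yellow,black,white}; column 1 has {red,black} → blue.
Cell (r3,c1): row 3 has {blue,yellow,black,white}; column 1 has {red,blue,black} → green.
Cell (r3,c2): row 3 has {blue,green,yellow,black,white}; column 2 has {green,yellow,black} → red.
Cell (r4,c1): row 4 has {red,green,yellow,black}; column 1 has {red,blue,green,black} → white.
Cell (r4,c2): row 4 has {red,green,yellow,black,white}; column 2 has {red,green,yellow,black} → blue.
Cell (r5,c1): row 5 has {blue,green,black}; column 1 has {red,blue,green,black,white} → yellow.
Cell (r5,c2): row 5 has {blue,green,yellow,black}; column 2 has {red,blue,green,yellow,black} → white.
Cell (r5,c3): row 5 has {blue,green,yellow,black,white}; column 3 has {blue,green,yellow,black,white} → red.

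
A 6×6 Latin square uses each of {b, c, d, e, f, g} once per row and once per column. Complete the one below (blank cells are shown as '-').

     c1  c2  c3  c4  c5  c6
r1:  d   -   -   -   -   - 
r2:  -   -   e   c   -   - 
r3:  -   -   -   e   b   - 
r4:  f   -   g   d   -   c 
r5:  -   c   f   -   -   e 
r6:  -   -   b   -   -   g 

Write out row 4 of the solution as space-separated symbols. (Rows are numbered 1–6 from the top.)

At row 1, column 3: row 1 has {d}; column 3 has {b,e,f,g}; that leaves c.
At row 3, column 3: row 3 has {b,e}; column 3 has {b,c,e,f,g}; that leaves d.
At row 3, column 6: row 3 has {b,d,e}; column 6 has {c,e,g}; that leaves f.
At row 4, column 5: row 4 has {c,d,f,g}; column 5 has {b}; that leaves e.
At row 6, column 4: row 6 has {b,g}; column 4 has {c,d,e}; that leaves f.
At row 1, column 6: row 1 has {c,d}; column 6 has {c,e,f,g}; that leaves b.
At row 2, column 6: row 2 has {c,e}; column 6 has {b,c,e,f,g}; that leaves d.
At row 3, column 2: row 3 has {b,d,e,f}; column 2 has {c}; that leaves g.
At row 4, column 2: row 4 has {c,d,e,f,g}; column 2 has {c,g}; that leaves b.

f b g d e c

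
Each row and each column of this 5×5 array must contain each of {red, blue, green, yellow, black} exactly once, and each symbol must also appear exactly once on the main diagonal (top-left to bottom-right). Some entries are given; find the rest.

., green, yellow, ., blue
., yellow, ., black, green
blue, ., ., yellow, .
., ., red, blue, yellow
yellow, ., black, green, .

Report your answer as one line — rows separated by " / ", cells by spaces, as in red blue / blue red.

black green yellow red blue / red yellow blue black green / blue red green yellow black / green black red blue yellow / yellow blue black green red

row 1 has {blue,green,yellow}; column 4 has {blue,green,yellow,black} — only red is left for (r1,c4).
row 2 has {green,yellow,black}; column 1 has {blue,yellow} — only red is left for (r2,c1).
row 2 has {red,green,yellow,black}; column 3 has {red,yellow,black} — only blue is left for (r2,c3).
row 3 has {blue,yellow}; column 3 has {red,blue,yellow,black}; the diagonal has {blue,yellow} — only green is left for (r3,c3).
row 4 has {red,blue,yellow}; column 2 has {green,yellow} — only black is left for (r4,c2).
row 5 has {green,yellow,black}; column 5 has {blue,green,yellow}; the diagonal has {blue,green,yellow} — only red is left for (r5,c5).
row 1 has {red,blue,green,yellow}; column 1 has {red,blue,yellow}; the diagonal has {red,blue,green,yellow} — only black is left for (r1,c1).
row 3 has {blue,green,yellow}; column 2 has {green,yellow,black} — only red is left for (r3,c2).
row 3 has {red,blue,green,yellow}; column 5 has {red,blue,green,yellow} — only black is left for (r3,c5).
row 4 has {red,blue,yellow,black}; column 1 has {red,blue,yellow,black} — only green is left for (r4,c1).
row 5 has {red,green,yellow,black}; column 2 has {red,green,yellow,black} — only blue is left for (r5,c2).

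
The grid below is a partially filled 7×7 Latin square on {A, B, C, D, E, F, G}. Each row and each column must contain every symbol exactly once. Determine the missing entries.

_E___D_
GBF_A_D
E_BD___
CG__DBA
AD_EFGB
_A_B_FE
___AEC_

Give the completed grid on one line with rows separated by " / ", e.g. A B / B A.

F E A G B D C / G B F C A E D / E C B D G A F / C G E F D B A / A D C E F G B / D A G B C F E / B F D A E C G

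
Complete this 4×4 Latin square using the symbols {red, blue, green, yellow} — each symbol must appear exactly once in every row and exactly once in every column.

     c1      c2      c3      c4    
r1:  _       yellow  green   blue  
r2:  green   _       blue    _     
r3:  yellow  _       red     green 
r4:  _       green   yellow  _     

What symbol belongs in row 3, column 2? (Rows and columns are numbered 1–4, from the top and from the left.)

blue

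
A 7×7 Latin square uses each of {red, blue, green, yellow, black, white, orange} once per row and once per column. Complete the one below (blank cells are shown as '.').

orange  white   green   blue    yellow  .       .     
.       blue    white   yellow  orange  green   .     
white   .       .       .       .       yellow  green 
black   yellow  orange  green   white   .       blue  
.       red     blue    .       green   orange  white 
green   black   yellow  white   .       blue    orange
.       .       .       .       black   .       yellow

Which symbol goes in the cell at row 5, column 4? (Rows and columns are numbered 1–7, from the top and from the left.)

black

At row 2, column 1: row 2 has {blue,green,yellow,white,orange}; column 1 has {green,black,white,orange}; that leaves red.
At row 2, column 7: row 2 has {red,blue,green,yellow,white,orange}; column 7 has {blue,green,yellow,white,orange}; that leaves black.
At row 3, column 2: row 3 has {green,yellow,white}; column 2 has {red,blue,yellow,black,white}; that leaves orange.
At row 4, column 6: row 4 has {blue,green,yellow,black,white,orange}; column 6 has {blue,green,yellow,orange}; that leaves red.
At row 5, column 1: row 5 has {red,blue,green,white,orange}; column 1 has {red,green,black,white,orange}; that leaves yellow.
At row 5, column 4: row 5 has {red,blue,green,yellow,white,orange}; column 4 has {blue,green,yellow,white}; that leaves black.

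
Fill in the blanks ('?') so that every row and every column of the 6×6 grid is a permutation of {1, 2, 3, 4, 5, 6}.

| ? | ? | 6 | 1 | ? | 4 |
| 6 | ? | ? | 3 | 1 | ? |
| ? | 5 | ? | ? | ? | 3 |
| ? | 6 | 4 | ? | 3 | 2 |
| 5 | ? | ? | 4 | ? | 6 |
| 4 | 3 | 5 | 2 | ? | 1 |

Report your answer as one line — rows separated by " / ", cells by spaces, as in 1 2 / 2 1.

3 2 6 1 5 4 / 6 4 2 3 1 5 / 2 5 1 6 4 3 / 1 6 4 5 3 2 / 5 1 3 4 2 6 / 4 3 5 2 6 1

(r1,c2) = 2
(r1,c5) = 5
(r2,c2) = 4
(r2,c3) = 2
(r2,c6) = 5
(r3,c3) = 1
(r3,c4) = 6
(r4,c1) = 1
(r4,c4) = 5
(r5,c2) = 1
(r5,c3) = 3
(r5,c5) = 2
(r6,c5) = 6
(r1,c1) = 3
(r3,c1) = 2
(r3,c5) = 4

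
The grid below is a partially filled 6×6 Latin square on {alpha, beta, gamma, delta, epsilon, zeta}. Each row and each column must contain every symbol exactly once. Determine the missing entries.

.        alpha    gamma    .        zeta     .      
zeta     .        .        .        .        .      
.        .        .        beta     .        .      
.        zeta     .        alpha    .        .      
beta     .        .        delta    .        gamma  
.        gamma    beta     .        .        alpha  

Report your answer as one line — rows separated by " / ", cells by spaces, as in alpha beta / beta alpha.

delta alpha gamma epsilon zeta beta / zeta beta alpha gamma epsilon delta / alpha delta epsilon beta gamma zeta / gamma zeta delta alpha beta epsilon / beta epsilon zeta delta alpha gamma / epsilon gamma beta zeta delta alpha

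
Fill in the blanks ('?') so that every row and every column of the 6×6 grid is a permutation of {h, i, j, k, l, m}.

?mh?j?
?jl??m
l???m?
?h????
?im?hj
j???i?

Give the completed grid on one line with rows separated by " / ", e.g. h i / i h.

i m h k j l / h j l i k m / l k j h m i / m h i j l k / k i m l h j / j l k m i h

(r2,c5) = k
(r3,c2) = k
(r4,c5) = l
(r5,c1) = k
(r5,c4) = l
(r6,c2) = l
(r6,c3) = k
(r6,c6) = h
(r1,c1) = i
(r1,c4) = k
(r1,c6) = l
(r2,c1) = h
(r2,c4) = i
(r3,c6) = i
(r4,c1) = m
(r4,c4) = j
(r4,c6) = k
(r6,c4) = m
(r3,c3) = j
(r3,c4) = h
(r4,c3) = i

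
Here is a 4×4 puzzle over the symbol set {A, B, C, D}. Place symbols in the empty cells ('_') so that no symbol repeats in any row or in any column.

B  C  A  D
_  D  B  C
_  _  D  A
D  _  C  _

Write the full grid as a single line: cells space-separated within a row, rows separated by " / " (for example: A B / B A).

B C A D / A D B C / C B D A / D A C B

(r2,c1) = A
(r3,c1) = C
(r3,c2) = B
(r4,c2) = A
(r4,c4) = B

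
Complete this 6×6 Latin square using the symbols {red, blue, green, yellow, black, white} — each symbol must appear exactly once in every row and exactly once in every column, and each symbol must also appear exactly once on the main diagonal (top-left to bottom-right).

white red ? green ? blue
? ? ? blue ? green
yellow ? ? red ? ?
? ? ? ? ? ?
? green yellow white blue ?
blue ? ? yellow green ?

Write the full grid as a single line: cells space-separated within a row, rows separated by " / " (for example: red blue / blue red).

white red black green yellow blue / black yellow red blue white green / yellow blue green red black white / green white blue black red yellow / red green yellow white blue black / blue black white yellow green red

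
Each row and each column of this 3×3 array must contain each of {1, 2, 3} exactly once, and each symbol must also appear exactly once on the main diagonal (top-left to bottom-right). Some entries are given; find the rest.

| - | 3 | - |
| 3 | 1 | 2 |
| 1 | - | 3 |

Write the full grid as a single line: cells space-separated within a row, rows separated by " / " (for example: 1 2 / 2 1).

(r1,c1) = 2
(r1,c3) = 1
(r3,c2) = 2

2 3 1 / 3 1 2 / 1 2 3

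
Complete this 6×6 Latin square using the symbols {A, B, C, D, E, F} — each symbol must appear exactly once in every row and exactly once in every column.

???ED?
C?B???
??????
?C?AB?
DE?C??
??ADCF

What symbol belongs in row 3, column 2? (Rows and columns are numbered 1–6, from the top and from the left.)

D

(r2,c4) = F
(r3,c4) = B
(r5,c3) = F
(r5,c5) = A
(r5,c6) = B
(r6,c2) = B
(r1,c3) = C
(r1,c6) = A
(r2,c5) = E
(r2,c6) = D
(r3,c5) = F
(r4,c6) = E
(r6,c1) = E
(r1,c2) = F
(r2,c2) = A
(r3,c1) = A
(r3,c2) = D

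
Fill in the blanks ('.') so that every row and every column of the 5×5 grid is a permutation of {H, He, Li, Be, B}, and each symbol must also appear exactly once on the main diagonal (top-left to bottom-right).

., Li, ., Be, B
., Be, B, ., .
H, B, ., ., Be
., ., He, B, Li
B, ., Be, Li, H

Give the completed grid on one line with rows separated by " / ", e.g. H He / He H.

Cell (r1,c1): row 1 has {Li,Be,B}; column 1 has {H,B}; the diagonal has {H,Be,B} → He.
Cell (r1,c3): row 1 has {He,Li,Be,B}; column 3 has {He,Be,B} → H.
Cell (r2,c1): row 2 has {Be,B}; column 1 has {H,He,B} → Li.
Cell (r2,c5): row 2 has {Li,Be,B}; column 5 has {H,Li,Be,B} → He.
Cell (r3,c3): row 3 has {H,Be,B}; column 3 has {H,He,Be,B}; the diagonal has {H,He,Be,B} → Li.
Cell (r3,c4): row 3 has {H,Li,Be,B}; column 4 has {Li,Be,B} → He.
Cell (r4,c1): row 4 has {He,Li,B}; column 1 has {H,He,Li,B} → Be.
Cell (r4,c2): row 4 has {He,Li,Be,B}; column 2 has {Li,Be,B} → H.
Cell (r5,c2): row 5 has {H,Li,Be,B}; column 2 has {H,Li,Be,B} → He.
Cell (r2,c4): row 2 has {He,Li,Be,B}; column 4 has {He,Li,Be,B} → H.

He Li H Be B / Li Be B H He / H B Li He Be / Be H He B Li / B He Be Li H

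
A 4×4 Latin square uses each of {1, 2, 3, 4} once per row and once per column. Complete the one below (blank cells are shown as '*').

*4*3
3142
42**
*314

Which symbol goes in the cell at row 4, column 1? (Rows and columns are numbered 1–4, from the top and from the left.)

2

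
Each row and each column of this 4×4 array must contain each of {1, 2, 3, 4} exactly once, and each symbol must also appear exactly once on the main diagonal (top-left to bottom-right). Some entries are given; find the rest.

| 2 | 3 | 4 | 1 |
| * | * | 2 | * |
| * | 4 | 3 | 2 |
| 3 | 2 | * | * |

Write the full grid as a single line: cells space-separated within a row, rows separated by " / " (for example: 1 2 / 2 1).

2 3 4 1 / 4 1 2 3 / 1 4 3 2 / 3 2 1 4

At row 2, column 2: row 2 has {2}; column 2 has {2,3,4}; the diagonal has {2,3}; that leaves 1.
At row 3, column 1: row 3 has {2,3,4}; column 1 has {2,3}; that leaves 1.
At row 4, column 3: row 4 has {2,3}; column 3 has {2,3,4}; that leaves 1.
At row 4, column 4: row 4 has {1,2,3}; column 4 has {1,2}; the diagonal has {1,2,3}; that leaves 4.
At row 2, column 1: row 2 has {1,2}; column 1 has {1,2,3}; that leaves 4.
At row 2, column 4: row 2 has {1,2,4}; column 4 has {1,2,4}; that leaves 3.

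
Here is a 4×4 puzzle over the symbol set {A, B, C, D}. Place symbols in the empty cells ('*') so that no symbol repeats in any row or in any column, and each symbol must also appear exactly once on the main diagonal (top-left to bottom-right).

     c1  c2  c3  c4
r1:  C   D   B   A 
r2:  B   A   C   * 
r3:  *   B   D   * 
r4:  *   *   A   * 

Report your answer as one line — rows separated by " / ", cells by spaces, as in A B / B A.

row 2 has {A,B,C}; column 4 has {A} — only D is left for (r2,c4).
row 3 has {B,D}; column 1 has {B,C} — only A is left for (r3,c1).
row 3 has {A,B,D}; column 4 has {A,D} — only C is left for (r3,c4).
row 4 has {A}; column 1 has {A,B,C} — only D is left for (r4,c1).
row 4 has {A,D}; column 2 has {A,B,D} — only C is left for (r4,c2).
row 4 has {A,C,D}; column 4 has {A,C,D}; the diagonal has {A,C,D} — only B is left for (r4,c4).

C D B A / B A C D / A B D C / D C A B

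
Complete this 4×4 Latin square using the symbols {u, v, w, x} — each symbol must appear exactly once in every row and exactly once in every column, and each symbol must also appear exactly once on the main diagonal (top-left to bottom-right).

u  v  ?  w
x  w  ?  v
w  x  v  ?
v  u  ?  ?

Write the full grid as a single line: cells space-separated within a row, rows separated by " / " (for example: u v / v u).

row 1 has {u,v,w}; column 3 has {v} — only x is left for (r1,c3).
row 2 has {v,w,x}; column 3 has {v,x} — only u is left for (r2,c3).
row 3 has {v,w,x}; column 4 has {v,w} — only u is left for (r3,c4).
row 4 has {u,v}; column 3 has {u,v,x} — only w is left for (r4,c3).
row 4 has {u,v,w}; column 4 has {u,v,w}; the diagonal has {u,v,w} — only x is left for (r4,c4).

u v x w / x w u v / w x v u / v u w x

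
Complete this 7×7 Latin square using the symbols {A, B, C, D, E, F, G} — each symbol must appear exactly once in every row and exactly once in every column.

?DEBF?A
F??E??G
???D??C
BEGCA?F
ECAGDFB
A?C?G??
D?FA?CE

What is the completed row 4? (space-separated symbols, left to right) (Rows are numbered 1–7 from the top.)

B E G C A D F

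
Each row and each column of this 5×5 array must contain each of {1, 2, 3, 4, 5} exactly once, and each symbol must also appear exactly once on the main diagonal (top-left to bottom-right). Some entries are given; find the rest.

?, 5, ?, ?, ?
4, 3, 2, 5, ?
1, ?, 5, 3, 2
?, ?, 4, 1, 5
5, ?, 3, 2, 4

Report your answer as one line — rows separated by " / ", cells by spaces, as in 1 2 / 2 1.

row 1 has {5}; column 1 has {1,4,5}; the diagonal has {1,3,4,5} — only 2 is left for (r1,c1).
row 1 has {2,5}; column 3 has {2,3,4,5} — only 1 is left for (r1,c3).
row 1 has {1,2,5}; column 4 has {1,2,3,5} — only 4 is left for (r1,c4).
row 1 has {1,2,4,5}; column 5 has {2,4,5} — only 3 is left for (r1,c5).
row 2 has {2,3,4,5}; column 5 has {2,3,4,5} — only 1 is left for (r2,c5).
row 3 has {1,2,3,5}; column 2 has {3,5} — only 4 is left for (r3,c2).
row 4 has {1,4,5}; column 1 has {1,2,4,5} — only 3 is left for (r4,c1).
row 4 has {1,3,4,5}; column 2 has {3,4,5} — only 2 is left for (r4,c2).
row 5 has {2,3,4,5}; column 2 has {2,3,4,5} — only 1 is left for (r5,c2).

2 5 1 4 3 / 4 3 2 5 1 / 1 4 5 3 2 / 3 2 4 1 5 / 5 1 3 2 4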